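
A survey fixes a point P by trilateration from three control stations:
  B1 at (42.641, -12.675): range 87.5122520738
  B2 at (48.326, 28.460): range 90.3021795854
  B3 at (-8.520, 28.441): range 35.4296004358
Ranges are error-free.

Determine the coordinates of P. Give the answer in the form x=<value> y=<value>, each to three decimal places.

eq1: (x − 42.641)² + (y + 12.675)² = 87.5122520738²
eq2: (x − 48.326)² + (y − 28.460)² = 90.3021795854²
eq3: (x + 8.520)² + (y − 28.441)² = 35.4296004358²
eq1−eq2, eq1−eq3 (x²,y² cancel):
  11.370·x + 82.270·y = 670.373995
  -102.322·x + 82.232·y = 5305.708051
det = 11.370·82.232 − 82.270·-102.322 = 9353.008780
x = (670.373995·82.232 − 82.270·5305.708051) / 9353.008780 = -40.775585
y = (11.370·5305.708051 − 670.373995·-102.322) / 9353.008780 = 13.783790

x=-40.776 y=13.784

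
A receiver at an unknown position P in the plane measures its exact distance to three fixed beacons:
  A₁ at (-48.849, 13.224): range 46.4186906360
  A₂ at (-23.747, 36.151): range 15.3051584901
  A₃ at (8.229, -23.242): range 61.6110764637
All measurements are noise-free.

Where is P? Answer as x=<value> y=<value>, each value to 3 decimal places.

x=-8.442 y=36.071

eq1: (x + 48.849)² + (y − 13.224)² = 46.4186906360²
eq2: (x + 23.747)² + (y − 36.151)² = 15.3051584901²
eq3: (x − 8.229)² + (y + 23.242)² = 61.6110764637²
eq1−eq2, eq1−eq3 (x²,y² cancel):
  50.204·x + 45.854·y = 1230.162797
  114.156·x − 72.932·y = -3594.421875
det = 50.204·-72.932 − 45.854·114.156 = -8895.987352
x = (1230.162797·-72.932 − 45.854·-3594.421875) / -8895.987352 = -8.442052
y = (50.204·-3594.421875 − 1230.162797·114.156) / -8895.987352 = 36.070737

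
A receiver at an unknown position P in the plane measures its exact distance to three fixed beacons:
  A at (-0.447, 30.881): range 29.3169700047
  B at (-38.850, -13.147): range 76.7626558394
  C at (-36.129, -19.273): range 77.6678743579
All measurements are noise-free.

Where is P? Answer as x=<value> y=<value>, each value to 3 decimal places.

eq1: (x + 0.447)² + (y − 30.881)² = 29.3169700047²
eq2: (x + 38.850)² + (y + 13.147)² = 76.7626558394²
eq3: (x + 36.129)² + (y + 19.273)² = 77.6678743579²
eq3−eq2, eq3−eq1 (x²,y² cancel):
  -5.442·x + 12.252·y = 145.206315
  71.364·x + 100.308·y = 4449.896777
det = -5.442·100.308 − 12.252·71.364 = -1420.227864
x = (145.206315·100.308 − 12.252·4449.896777) / -1420.227864 = 28.132655
y = (-5.442·4449.896777 − 145.206315·71.364) / -1420.227864 = 24.347390

x=28.133 y=24.347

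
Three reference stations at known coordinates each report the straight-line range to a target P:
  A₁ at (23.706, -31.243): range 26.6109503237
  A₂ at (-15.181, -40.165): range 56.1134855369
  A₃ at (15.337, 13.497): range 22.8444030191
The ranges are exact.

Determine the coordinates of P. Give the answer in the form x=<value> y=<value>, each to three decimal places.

x=28.619 y=-5.089

eq1: (x − 23.706)² + (y + 31.243)² = 26.6109503237²
eq2: (x + 15.181)² + (y + 40.165)² = 56.1134855369²
eq3: (x − 15.337)² + (y − 13.497)² = 22.8444030191²
eq2−eq3, eq2−eq1 (x²,y² cancel):
  61.036·x + 107.324·y = 1200.559102
  77.774·x + 17.844·y = 2134.990081
det = 61.036·17.844 − 107.324·77.774 = -7257.890392
x = (1200.559102·17.844 − 107.324·2134.990081) / -7257.890392 = 28.618908
y = (61.036·2134.990081 − 1200.559102·77.774) / -7257.890392 = -5.089491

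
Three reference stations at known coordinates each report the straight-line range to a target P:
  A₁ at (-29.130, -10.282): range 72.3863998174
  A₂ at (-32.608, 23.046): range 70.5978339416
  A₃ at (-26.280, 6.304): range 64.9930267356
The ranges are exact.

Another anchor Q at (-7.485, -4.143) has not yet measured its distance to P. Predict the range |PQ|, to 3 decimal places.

50.106

eq1: (x + 29.130)² + (y + 10.282)² = 72.3863998174²
eq2: (x + 32.608)² + (y − 23.046)² = 70.5978339416²
eq3: (x + 26.280)² + (y − 6.304)² = 64.9930267356²
eq2−eq3, eq2−eq1 (x²,y² cancel):
  12.656·x − 33.484·y = -104.060331
  6.956·x − 66.656·y = -895.860077
det = 12.656·-66.656 − -33.484·6.956 = -610.683632
x = (-104.060331·-66.656 − -33.484·-895.860077) / -610.683632 = 37.762161
y = (12.656·-895.860077 − -104.060331·6.956) / -610.683632 = 17.380786
|P − Q| = √((37.762161 − -7.485)² + (17.380786 − -4.143)²) = 50.105677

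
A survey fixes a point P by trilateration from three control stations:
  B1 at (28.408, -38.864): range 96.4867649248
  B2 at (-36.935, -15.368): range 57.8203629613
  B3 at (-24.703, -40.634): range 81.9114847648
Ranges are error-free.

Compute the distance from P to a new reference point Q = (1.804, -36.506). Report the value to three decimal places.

eq1: (x − 28.408)² + (y + 38.864)² = 96.4867649248²
eq2: (x + 36.935)² + (y + 15.368)² = 57.8203629613²
eq3: (x + 24.703)² + (y + 40.634)² = 81.9114847648²
eq2−eq3, eq2−eq1 (x²,y² cancel):
  24.464·x − 50.532·y = -2705.306447
  130.686·x − 46.992·y = -5249.446122
det = 24.464·-46.992 − -50.532·130.686 = 5454.212664
x = (-2705.306447·-46.992 − -50.532·-5249.446122) / 5454.212664 = -25.326708
y = (24.464·-5249.446122 − -2705.306447·130.686) / 5454.212664 = 41.275110
|P − Q| = √((-25.326708 − 1.804)² + (41.275110 − -36.506)²) = 82.377038

82.377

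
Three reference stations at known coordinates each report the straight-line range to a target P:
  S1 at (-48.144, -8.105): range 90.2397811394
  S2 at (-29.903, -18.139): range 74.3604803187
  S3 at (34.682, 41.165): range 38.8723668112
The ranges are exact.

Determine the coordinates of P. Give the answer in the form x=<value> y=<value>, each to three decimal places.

eq1: (x + 48.144)² + (y + 8.105)² = 90.2397811394²
eq2: (x + 29.903)² + (y + 18.139)² = 74.3604803187²
eq3: (x − 34.682)² + (y − 41.165)² = 38.8723668112²
eq3−eq2, eq3−eq1 (x²,y² cancel):
  -129.170·x − 118.608·y = -5692.605751
  -165.652·x − 98.540·y = -7146.019787
det = -129.170·-98.540 − -118.608·-165.652 = -6919.240616
x = (-5692.605751·-98.540 − -118.608·-7146.019787) / -6919.240616 = 41.424451
y = (-129.170·-7146.019787 − -5692.605751·-165.652) / -6919.240616 = 2.881841

x=41.424 y=2.882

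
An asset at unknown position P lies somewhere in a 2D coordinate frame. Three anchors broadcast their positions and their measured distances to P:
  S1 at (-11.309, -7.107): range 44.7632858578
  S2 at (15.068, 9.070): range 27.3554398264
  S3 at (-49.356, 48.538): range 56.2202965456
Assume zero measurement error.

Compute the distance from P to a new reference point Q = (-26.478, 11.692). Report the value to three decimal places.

eq1: (x + 11.309)² + (y + 7.107)² = 44.7632858578²
eq2: (x − 15.068)² + (y − 9.070)² = 27.3554398264²
eq3: (x + 49.356)² + (y − 48.538)² = 56.2202965456²
eq1−eq2, eq1−eq3 (x²,y² cancel):
  52.754·x + 32.354·y = 1386.338267
  -76.094·x + 111.290·y = 3456.579267
det = 52.754·111.290 − 32.354·-76.094 = 8332.937936
x = (1386.338267·111.290 − 32.354·3456.579267) / 8332.937936 = 5.094412
y = (52.754·3456.579267 − 1386.338267·-76.094) / 8332.937936 = 34.542488
|P − Q| = √((5.094412 − -26.478)² + (34.542488 − 11.692)²) = 38.973863

38.974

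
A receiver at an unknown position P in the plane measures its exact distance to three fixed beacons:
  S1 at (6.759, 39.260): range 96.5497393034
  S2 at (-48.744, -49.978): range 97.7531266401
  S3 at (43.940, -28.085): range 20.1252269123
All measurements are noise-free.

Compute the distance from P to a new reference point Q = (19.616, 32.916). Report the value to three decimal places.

eq1: (x − 6.759)² + (y − 39.260)² = 96.5497393034²
eq2: (x + 48.744)² + (y + 49.978)² = 97.7531266401²
eq3: (x − 43.940)² + (y + 28.085)² = 20.1252269123²
eq1−eq2, eq1−eq3 (x²,y² cancel):
  -111.006·x − 178.476·y = 3052.924731
  74.362·x − 134.690·y = 10049.286545
det = -111.006·-134.690 − -178.476·74.362 = 28223.230452
x = (3052.924731·-134.690 − -178.476·10049.286545) / 28223.230452 = 48.979440
y = (-111.006·10049.286545 − 3052.924731·74.362) / 28223.230452 = -47.569065
|P − Q| = √((48.979440 − 19.616)² + (-47.569065 − 32.916)²) = 85.674135

85.674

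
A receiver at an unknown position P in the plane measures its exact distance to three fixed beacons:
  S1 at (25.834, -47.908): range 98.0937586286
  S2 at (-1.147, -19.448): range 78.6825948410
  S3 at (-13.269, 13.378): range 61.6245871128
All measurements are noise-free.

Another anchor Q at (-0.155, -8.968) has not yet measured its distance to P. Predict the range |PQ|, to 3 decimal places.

eq1: (x − 25.834)² + (y + 47.908)² = 98.0937586286²
eq2: (x + 1.147)² + (y + 19.448)² = 78.6825948410²
eq3: (x + 13.269)² + (y − 13.378)² = 61.6245871128²
eq2−eq1, eq2−eq3 (x²,y² cancel):
  53.962·x − 56.920·y = -848.403044
  -24.244·x + 65.652·y = 2368.857926
det = 53.962·65.652 − -56.920·-24.244 = 2162.744744
x = (-848.403044·65.652 − -56.920·2368.857926) / 2162.744744 = 36.590558
y = (53.962·2368.857926 − -848.403044·-24.244) / 2162.744744 = 49.594215
|P − Q| = √((36.590558 − -0.155)² + (49.594215 − -8.968)²) = 69.135874

69.136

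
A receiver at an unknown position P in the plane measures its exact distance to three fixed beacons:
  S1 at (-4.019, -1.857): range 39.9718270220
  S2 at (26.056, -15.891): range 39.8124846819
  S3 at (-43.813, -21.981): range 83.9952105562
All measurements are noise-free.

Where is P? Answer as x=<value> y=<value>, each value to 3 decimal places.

eq1: (x + 4.019)² + (y + 1.857)² = 39.9718270220²
eq2: (x − 26.056)² + (y + 15.891)² = 39.8124846819²
eq3: (x + 43.813)² + (y + 21.981)² = 83.9952105562²
eq2−eq1, eq2−eq3 (x²,y² cancel):
  -60.150·x + 28.068·y = -924.551226
  -139.738·x − 12.180·y = -3998.857147
det = -60.150·-12.180 − 28.068·-139.738 = 4654.793184
x = (-924.551226·-12.180 − 28.068·-3998.857147) / 4654.793184 = 26.531996
y = (-60.150·-3998.857147 − -924.551226·-139.738) / 4654.793184 = 23.918639

x=26.532 y=23.919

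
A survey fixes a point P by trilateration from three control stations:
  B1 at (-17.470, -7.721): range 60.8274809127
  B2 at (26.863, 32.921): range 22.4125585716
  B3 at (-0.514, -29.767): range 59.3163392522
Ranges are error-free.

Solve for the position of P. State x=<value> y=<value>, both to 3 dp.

eq1: (x + 17.470)² + (y + 7.721)² = 60.8274809127²
eq2: (x − 26.863)² + (y − 32.921)² = 22.4125585716²
eq3: (x + 0.514)² + (y + 29.767)² = 59.3163392522²
eq3−eq1, eq3−eq2 (x²,y² cancel):
  -33.912·x + 44.092·y = -703.078076
  54.754·x + 125.376·y = 3935.179846
det = -33.912·125.376 − 44.092·54.754 = -6665.964280
x = (-703.078076·125.376 − 44.092·3935.179846) / -6665.964280 = 39.252996
y = (-33.912·3935.179846 − -703.078076·54.754) / -6665.964280 = 14.244523

x=39.253 y=14.245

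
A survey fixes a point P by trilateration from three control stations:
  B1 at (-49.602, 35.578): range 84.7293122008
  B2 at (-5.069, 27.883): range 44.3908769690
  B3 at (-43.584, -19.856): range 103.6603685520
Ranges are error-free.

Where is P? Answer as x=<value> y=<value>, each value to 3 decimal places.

eq1: (x + 49.602)² + (y − 35.578)² = 84.7293122008²
eq2: (x + 5.069)² + (y − 27.883)² = 44.3908769690²
eq3: (x + 43.584)² + (y + 19.856)² = 103.6603685520²
eq1−eq3, eq1−eq2 (x²,y² cancel):
  12.036·x − 110.868·y = -4998.742358
  89.066·x − 15.390·y = 2285.510350
det = 12.036·-15.390 − -110.868·89.066 = 9689.335248
x = (-4998.742358·-15.390 − -110.868·2285.510350) / 9689.335248 = 34.091153
y = (12.036·2285.510350 − -4998.742358·89.066) / 9689.335248 = 48.788320

x=34.091 y=48.788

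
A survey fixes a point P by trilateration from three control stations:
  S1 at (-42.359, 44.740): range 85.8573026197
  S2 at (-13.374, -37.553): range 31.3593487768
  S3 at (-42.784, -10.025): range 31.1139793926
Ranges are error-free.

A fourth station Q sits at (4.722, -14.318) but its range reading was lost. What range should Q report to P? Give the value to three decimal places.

56.061

eq1: (x + 42.359)² + (y − 44.740)² = 85.8573026197²
eq2: (x + 13.374)² + (y + 37.553)² = 31.3593487768²
eq3: (x + 42.784)² + (y + 10.025)² = 31.1139793926²
eq2−eq3, eq2−eq1 (x²,y² cancel):
  -58.820·x + 55.056·y = 357.208638
  -57.970·x + 164.586·y = -4181.206861
det = -58.820·164.586 − 55.056·-57.970 = -6489.352200
x = (357.208638·164.586 − 55.056·-4181.206861) / -6489.352200 = -44.533269
y = (-58.820·-4181.206861 − 357.208638·-57.970) / -6489.352200 = -41.089767
|P − Q| = √((-44.533269 − 4.722)² + (-41.089767 − -14.318)²) = 56.060762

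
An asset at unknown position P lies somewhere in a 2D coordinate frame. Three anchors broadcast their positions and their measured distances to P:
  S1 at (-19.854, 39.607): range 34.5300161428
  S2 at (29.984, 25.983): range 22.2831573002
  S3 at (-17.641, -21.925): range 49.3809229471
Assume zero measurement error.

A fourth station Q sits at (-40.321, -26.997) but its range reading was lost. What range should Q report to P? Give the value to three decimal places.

67.754

eq1: (x + 19.854)² + (y − 39.607)² = 34.5300161428²
eq2: (x − 29.984)² + (y − 25.983)² = 22.2831573002²
eq3: (x + 17.641)² + (y + 21.925)² = 49.3809229471²
eq1−eq2, eq1−eq3 (x²,y² cancel):
  99.676·x − 27.248·y = 307.043696
  4.426·x − 123.064·y = -2417.138795
det = 99.676·-123.064 − -27.248·4.426 = -12145.927616
x = (307.043696·-123.064 − -27.248·-2417.138795) / -12145.927616 = 8.533578
y = (99.676·-2417.138795 − 307.043696·4.426) / -12145.927616 = 19.948225
|P − Q| = √((8.533578 − -40.321)² + (19.948225 − -26.997)²) = 67.754144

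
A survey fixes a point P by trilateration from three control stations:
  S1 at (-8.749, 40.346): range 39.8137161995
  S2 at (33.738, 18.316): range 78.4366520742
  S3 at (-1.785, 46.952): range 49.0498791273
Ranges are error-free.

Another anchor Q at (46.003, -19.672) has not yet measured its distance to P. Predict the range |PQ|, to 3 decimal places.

100.093

eq1: (x + 8.749)² + (y − 40.346)² = 39.8137161995²
eq2: (x − 33.738)² + (y − 18.316)² = 78.4366520742²
eq3: (x + 1.785)² + (y − 46.952)² = 49.0498791273²
eq3−eq2, eq3−eq1 (x²,y² cancel):
  71.046·x − 57.272·y = -4480.365775
  -13.928·x − 13.212·y = 317.426833
det = 71.046·-13.212 − -57.272·-13.928 = -1736.344168
x = (-4480.365775·-13.212 − -57.272·317.426833) / -1736.344168 = -44.561593
y = (71.046·317.426833 − -4480.365775·-13.928) / -1736.344168 = 22.950881
|P − Q| = √((-44.561593 − 46.003)² + (22.950881 − -19.672)²) = 100.093234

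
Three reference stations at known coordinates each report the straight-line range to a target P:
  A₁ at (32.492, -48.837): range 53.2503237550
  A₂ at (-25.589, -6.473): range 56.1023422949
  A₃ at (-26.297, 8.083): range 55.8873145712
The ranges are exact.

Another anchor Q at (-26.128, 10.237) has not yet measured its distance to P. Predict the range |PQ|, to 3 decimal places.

eq1: (x − 32.492)² + (y + 48.837)² = 53.2503237550²
eq2: (x + 25.589)² + (y + 6.473)² = 56.1023422949²
eq3: (x + 26.297)² + (y − 8.083)² = 55.8873145712²
eq1−eq3, eq1−eq2 (x²,y² cancel):
  -117.578·x + 113.840·y = -2971.710485
  -116.162·x + 84.728·y = -3055.961814
det = -117.578·84.728 − 113.840·-116.162 = 3261.733296
x = (-2971.710485·84.728 − 113.840·-3055.961814) / 3261.733296 = 29.463968
y = (-117.578·-3055.961814 − -2971.710485·-116.162) / 3261.733296 = 4.327161
|P − Q| = √((29.463968 − -26.128)² + (4.327161 − 10.237)²) = 55.905216

55.905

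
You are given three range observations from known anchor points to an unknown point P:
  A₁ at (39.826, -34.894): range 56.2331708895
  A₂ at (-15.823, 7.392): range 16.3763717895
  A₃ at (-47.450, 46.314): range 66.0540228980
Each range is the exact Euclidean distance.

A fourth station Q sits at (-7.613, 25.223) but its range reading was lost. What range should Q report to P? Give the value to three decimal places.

32.931

eq1: (x − 39.826)² + (y + 34.894)² = 56.2331708895²
eq2: (x + 15.823)² + (y − 7.392)² = 16.3763717895²
eq3: (x + 47.450)² + (y − 46.314)² = 66.0540228980²
eq3−eq1, eq3−eq2 (x²,y² cancel):
  174.552·x − 162.416·y = -391.823151
  63.254·x − 77.844·y = 3.468285
det = 174.552·-77.844 − -162.416·63.254 = -3314.364224
x = (-391.823151·-77.844 − -162.416·3.468285) / -3314.364224 = -9.372653
y = (174.552·3.468285 − -391.823151·63.254) / -3314.364224 = -7.660527
|P − Q| = √((-9.372653 − -7.613)² + (-7.660527 − 25.223)²) = 32.930575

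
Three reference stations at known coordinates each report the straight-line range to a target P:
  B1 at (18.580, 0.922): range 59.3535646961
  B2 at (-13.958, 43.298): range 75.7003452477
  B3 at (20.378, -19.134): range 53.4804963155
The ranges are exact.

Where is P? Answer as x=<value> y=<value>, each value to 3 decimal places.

eq1: (x − 18.580)² + (y − 0.922)² = 59.3535646961²
eq2: (x + 13.958)² + (y − 43.298)² = 75.7003452477²
eq3: (x − 20.378)² + (y + 19.134)² = 53.4804963155²
eq1−eq3, eq1−eq2 (x²,y² cancel):
  3.596·x − 40.112·y = 1097.988512
  -65.076·x + 84.752·y = -484.220544
det = 3.596·84.752 − -40.112·-65.076 = -2305.560320
x = (1097.988512·84.752 − -40.112·-484.220544) / -2305.560320 = -31.937429
y = (3.596·-484.220544 − 1097.988512·-65.076) / -2305.560320 = -30.236226

x=-31.937 y=-30.236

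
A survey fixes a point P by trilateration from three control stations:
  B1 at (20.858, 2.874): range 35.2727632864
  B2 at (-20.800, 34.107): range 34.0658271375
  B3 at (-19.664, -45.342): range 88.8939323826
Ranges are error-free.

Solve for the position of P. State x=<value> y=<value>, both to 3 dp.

x=13.117 y=37.287

eq1: (x − 20.858)² + (y − 2.874)² = 35.2727632864²
eq2: (x + 20.800)² + (y − 34.107)² = 34.0658271375²
eq3: (x + 19.664)² + (y + 45.342)² = 88.8939323826²
eq2−eq3, eq2−eq1 (x²,y² cancel):
  2.272·x − 158.898·y = -5895.008225
  83.316·x − 62.466·y = -1236.298660
det = 2.272·-62.466 − -158.898·83.316 = 13096.823016
x = (-5895.008225·-62.466 − -158.898·-1236.298660) / 13096.823016 = 13.117089
y = (2.272·-1236.298660 − -5895.008225·83.316) / 13096.823016 = 37.286877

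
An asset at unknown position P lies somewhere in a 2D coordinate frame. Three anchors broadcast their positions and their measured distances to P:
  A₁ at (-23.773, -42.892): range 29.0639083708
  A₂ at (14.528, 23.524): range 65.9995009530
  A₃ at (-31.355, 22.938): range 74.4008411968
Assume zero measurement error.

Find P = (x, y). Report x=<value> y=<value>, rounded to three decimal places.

eq1: (x + 23.773)² + (y + 42.892)² = 29.0639083708²
eq2: (x − 14.528)² + (y − 23.524)² = 65.9995009530²
eq3: (x + 31.355)² + (y − 22.938)² = 74.4008411968²
eq1−eq3, eq1−eq2 (x²,y² cancel):
  -15.164·x + 131.660·y = -5586.365725
  76.602·x + 132.832·y = -5151.661189
det = -15.164·132.832 − 131.660·76.602 = -12099.683768
x = (-5586.365725·132.832 − 131.660·-5151.661189) / -12099.683768 = 5.271247
y = (-15.164·-5151.661189 − -5586.365725·76.602) / -12099.683768 = -41.823124

x=5.271 y=-41.823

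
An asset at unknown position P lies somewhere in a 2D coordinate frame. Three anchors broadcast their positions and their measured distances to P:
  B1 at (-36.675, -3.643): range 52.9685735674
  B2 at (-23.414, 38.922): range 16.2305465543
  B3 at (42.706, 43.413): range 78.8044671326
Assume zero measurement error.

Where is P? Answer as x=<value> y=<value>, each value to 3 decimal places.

eq1: (x + 36.675)² + (y + 3.643)² = 52.9685735674²
eq2: (x + 23.414)² + (y − 38.922)² = 16.2305465543²
eq3: (x − 42.706)² + (y − 43.413)² = 78.8044671326²
eq3−eq2, eq3−eq1 (x²,y² cancel):
  -132.240·x − 8.982·y = 4301.359874
  -158.762·x − 94.112·y = 1054.310323
det = -132.240·-94.112 − -8.982·-158.762 = 11019.370596
x = (4301.359874·-94.112 − -8.982·1054.310323) / 11019.370596 = -35.876801
y = (-132.240·1054.310323 − 4301.359874·-158.762) / 11019.370596 = 49.319559

x=-35.877 y=49.320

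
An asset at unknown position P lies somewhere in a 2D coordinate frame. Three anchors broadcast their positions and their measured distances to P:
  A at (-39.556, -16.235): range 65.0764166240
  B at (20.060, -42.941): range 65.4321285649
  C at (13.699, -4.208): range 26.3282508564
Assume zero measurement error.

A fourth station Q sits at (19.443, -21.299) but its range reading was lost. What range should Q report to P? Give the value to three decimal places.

eq1: (x + 39.556)² + (y + 16.235)² = 65.0764166240²
eq2: (x − 20.060)² + (y + 42.941)² = 65.4321285649²
eq3: (x − 13.699)² + (y + 4.208)² = 26.3282508564²
eq1−eq3, eq1−eq2 (x²,y² cancel):
  106.510·x + 24.054·y = 1918.880711
  119.232·x − 53.412·y = 371.657272
det = 106.510·-53.412 − 24.054·119.232 = -8556.918648
x = (1918.880711·-53.412 − 24.054·371.657272) / -8556.918648 = 13.022340
y = (106.510·371.657272 − 1918.880711·119.232) / -8556.918648 = 22.111554
|P − Q| = √((13.022340 − 19.443)² + (22.111554 − -21.299)²) = 43.882811

43.883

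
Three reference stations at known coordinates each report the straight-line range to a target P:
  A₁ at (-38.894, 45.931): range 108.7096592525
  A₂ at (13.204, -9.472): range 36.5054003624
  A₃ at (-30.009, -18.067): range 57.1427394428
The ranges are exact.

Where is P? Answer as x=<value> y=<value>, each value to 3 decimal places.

x=20.230 y=-45.295

eq1: (x + 38.894)² + (y − 45.931)² = 108.7096592525²
eq2: (x − 13.204)² + (y + 9.472)² = 36.5054003624²
eq3: (x + 30.009)² + (y + 18.067)² = 57.1427394428²
eq3−eq2, eq3−eq1 (x²,y² cancel):
  86.426·x + 17.190·y = 969.756245
  -17.770·x + 127.996·y = -6157.053917
det = 86.426·127.996 − 17.190·-17.770 = 11367.648596
x = (969.756245·127.996 − 17.190·-6157.053917) / 11367.648596 = 20.229749
y = (86.426·-6157.053917 − 969.756245·-17.770) / 11367.648596 = -45.294941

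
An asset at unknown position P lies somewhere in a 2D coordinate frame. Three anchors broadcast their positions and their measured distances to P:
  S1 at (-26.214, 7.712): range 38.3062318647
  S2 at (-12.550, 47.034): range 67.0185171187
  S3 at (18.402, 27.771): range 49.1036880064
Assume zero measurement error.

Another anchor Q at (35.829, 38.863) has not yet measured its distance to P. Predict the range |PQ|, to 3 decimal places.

66.650

eq1: (x + 26.214)² + (y − 7.712)² = 38.3062318647²
eq2: (x + 12.550)² + (y − 47.034)² = 67.0185171187²
eq3: (x − 18.402)² + (y − 27.771)² = 49.1036880064²
eq1−eq3, eq1−eq2 (x²,y² cancel):
  89.232·x + 40.118·y = -580.591471
  27.328·x + 78.644·y = -1401.063321
det = 89.232·78.644 − 40.118·27.328 = 5921.216704
x = (-580.591471·78.644 − 40.118·-1401.063321) / 5921.216704 = 1.781361
y = (89.232·-1401.063321 − -580.591471·27.328) / 5921.216704 = -18.434265
|P − Q| = √((1.781361 − 35.829)² + (-18.434265 − 38.863)²) = 66.649969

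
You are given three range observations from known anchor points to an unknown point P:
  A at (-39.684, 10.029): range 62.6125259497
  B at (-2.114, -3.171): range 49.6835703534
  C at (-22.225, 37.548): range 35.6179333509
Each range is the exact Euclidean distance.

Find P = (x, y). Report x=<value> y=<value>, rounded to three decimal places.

eq1: (x + 39.684)² + (y − 10.029)² = 62.6125259497²
eq2: (x + 2.114)² + (y + 3.171)² = 49.6835703534²
eq3: (x + 22.225)² + (y − 37.548)² = 35.6179333509²
eq2−eq3, eq2−eq1 (x²,y² cancel):
  -40.222·x + 81.438·y = 3089.098679
  -75.140·x + 26.400·y = 209.005217
det = -40.222·26.400 − 81.438·-75.140 = 5057.390520
x = (3089.098679·26.400 − 81.438·209.005217) / 5057.390520 = 12.759789
y = (-40.222·209.005217 − 3089.098679·-75.140) / 5057.390520 = 44.233932

x=12.760 y=44.234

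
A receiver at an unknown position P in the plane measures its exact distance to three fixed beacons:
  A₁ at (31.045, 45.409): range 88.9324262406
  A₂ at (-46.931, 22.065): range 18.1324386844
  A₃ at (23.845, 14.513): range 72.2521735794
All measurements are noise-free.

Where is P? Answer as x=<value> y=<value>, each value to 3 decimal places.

eq1: (x − 31.045)² + (y − 45.409)² = 88.9324262406²
eq2: (x + 46.931)² + (y − 22.065)² = 18.1324386844²
eq3: (x − 23.845)² + (y − 14.513)² = 72.2521735794²
eq3−eq1, eq3−eq2 (x²,y² cancel):
  14.400·x + 61.792·y = -442.041738
  -141.552·x + 15.104·y = 6801.763046
det = 14.400·15.104 − 61.792·-141.552 = 8964.278784
x = (-442.041738·15.104 − 61.792·6801.763046) / 8964.278784 = -47.630284
y = (14.400·6801.763046 − -442.041738·-141.552) / 8964.278784 = 3.946050

x=-47.630 y=3.946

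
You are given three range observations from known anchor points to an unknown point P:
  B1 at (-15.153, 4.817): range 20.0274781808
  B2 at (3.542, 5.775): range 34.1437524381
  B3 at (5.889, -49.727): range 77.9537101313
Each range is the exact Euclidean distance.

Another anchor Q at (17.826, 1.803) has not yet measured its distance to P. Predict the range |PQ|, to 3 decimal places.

eq1: (x + 15.153)² + (y − 4.817)² = 20.0274781808²
eq2: (x − 3.542)² + (y − 5.775)² = 34.1437524381²
eq3: (x − 5.889)² + (y + 49.727)² = 77.9537101313²
eq1−eq2, eq1−eq3 (x²,y² cancel):
  37.390·x + 1.916·y = -971.616457
  42.084·x − 109.088·y = -3421.043089
det = 37.390·-109.088 − 1.916·42.084 = -4159.433264
x = (-971.616457·-109.088 − 1.916·-3421.043089) / -4159.433264 = -27.058113
y = (37.390·-3421.043089 − -971.616457·42.084) / -4159.433264 = 20.921911
|P − Q| = √((-27.058113 − 17.826)² + (20.921911 − 1.803)²) = 48.786436

48.786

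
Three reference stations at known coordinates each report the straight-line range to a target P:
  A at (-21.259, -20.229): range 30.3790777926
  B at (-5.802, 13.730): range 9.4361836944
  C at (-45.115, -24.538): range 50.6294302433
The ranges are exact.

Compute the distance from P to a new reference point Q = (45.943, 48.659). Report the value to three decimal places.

66.391

eq1: (x + 21.259)² + (y + 20.229)² = 30.3790777926²
eq2: (x + 5.802)² + (y − 13.730)² = 9.4361836944²
eq3: (x + 45.115)² + (y + 24.538)² = 50.6294302433²
eq3−eq2, eq3−eq1 (x²,y² cancel):
  78.626·x + 76.536·y = 58.997079
  47.712·x + 8.618·y = -135.868308
det = 78.626·8.618 − 76.536·47.712 = -2974.086764
x = (58.997079·8.618 − 76.536·-135.868308) / -2974.086764 = -3.667430
y = (78.626·-135.868308 − 58.997079·47.712) / -2974.086764 = 4.538418
|P − Q| = √((-3.667430 − 45.943)² + (4.538418 − 48.659)²) = 66.391418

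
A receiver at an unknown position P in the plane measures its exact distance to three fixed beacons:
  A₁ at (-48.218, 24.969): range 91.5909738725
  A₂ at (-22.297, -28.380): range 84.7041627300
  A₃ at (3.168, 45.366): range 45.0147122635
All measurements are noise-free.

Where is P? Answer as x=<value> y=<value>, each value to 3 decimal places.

eq1: (x + 48.218)² + (y − 24.969)² = 91.5909738725²
eq2: (x + 22.297)² + (y + 28.380)² = 84.7041627300²
eq3: (x − 3.168)² + (y − 45.366)² = 45.0147122635²
eq3−eq2, eq3−eq1 (x²,y² cancel):
  -50.930·x − 147.492·y = -5914.000435
  -102.772·x − 40.794·y = -5482.265870
det = -50.930·-40.794 − -147.492·-102.772 = -13080.409404
x = (-5914.000435·-40.794 − -147.492·-5482.265870) / -13080.409404 = 43.372849
y = (-50.930·-5482.265870 − -5914.000435·-102.772) / -13080.409404 = 25.120150

x=43.373 y=25.120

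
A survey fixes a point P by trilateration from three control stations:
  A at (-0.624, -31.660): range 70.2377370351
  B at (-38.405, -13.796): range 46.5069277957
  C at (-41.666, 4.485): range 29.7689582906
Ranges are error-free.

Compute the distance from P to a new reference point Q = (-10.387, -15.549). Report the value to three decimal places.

eq1: (x + 0.624)² + (y + 31.660)² = 70.2377370351²
eq2: (x + 38.405)² + (y + 13.796)² = 46.5069277957²
eq3: (x + 41.666)² + (y − 4.485)² = 29.7689582906²
eq3−eq1, eq3−eq2 (x²,y² cancel):
  82.084·x − 72.290·y = -4800.574631
  6.522·x − 36.562·y = -1367.600595
det = 82.084·-36.562 − -72.290·6.522 = -2529.679828
x = (-4800.574631·-36.562 − -72.290·-1367.600595) / -2529.679828 = -30.302160
y = (82.084·-1367.600595 − -4800.574631·6.522) / -2529.679828 = 31.999615
|P − Q| = √((-30.302160 − -10.387)² + (31.999615 − -15.549)²) = 51.550794

51.551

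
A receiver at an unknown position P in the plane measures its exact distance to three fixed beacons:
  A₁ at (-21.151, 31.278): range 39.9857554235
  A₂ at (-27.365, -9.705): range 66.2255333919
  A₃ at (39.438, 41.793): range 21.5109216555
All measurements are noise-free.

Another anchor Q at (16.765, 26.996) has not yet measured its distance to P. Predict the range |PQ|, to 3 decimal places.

11.444

eq1: (x + 21.151)² + (y − 31.278)² = 39.9857554235²
eq2: (x + 27.365)² + (y + 9.705)² = 66.2255333919²
eq3: (x − 39.438)² + (y − 41.793)² = 21.5109216555²
eq2−eq3, eq2−eq1 (x²,y² cancel):
  133.606·x + 102.996·y = 6382.081966
  12.428·x + 81.966·y = 3369.608471
det = 133.606·81.966 − 102.996·12.428 = 9671.115108
x = (6382.081966·81.966 − 102.996·3369.608471) / 9671.115108 = 18.204471
y = (133.606·3369.608471 − 6382.081966·12.428) / 9671.115108 = 38.349600
|P − Q| = √((18.204471 − 16.765)² + (38.349600 − 26.996)²) = 11.444488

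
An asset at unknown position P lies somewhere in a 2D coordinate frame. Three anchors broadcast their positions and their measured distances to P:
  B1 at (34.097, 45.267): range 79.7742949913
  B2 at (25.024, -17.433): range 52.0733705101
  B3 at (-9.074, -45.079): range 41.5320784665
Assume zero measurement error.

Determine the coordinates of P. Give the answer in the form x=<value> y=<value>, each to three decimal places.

x=-26.027 y=-7.164

eq1: (x − 34.097)² + (y − 45.267)² = 79.7742949913²
eq2: (x − 25.024)² + (y + 17.433)² = 52.0733705101²
eq3: (x + 9.074)² + (y + 45.079)² = 41.5320784665²
eq2−eq3, eq2−eq1 (x²,y² cancel):
  -68.196·x − 55.292·y = 2171.066027
  18.146·x + 125.400·y = -1370.705592
det = -68.196·125.400 − -55.292·18.146 = -7548.449768
x = (2171.066027·125.400 − -55.292·-1370.705592) / -7548.449768 = -26.026884
y = (-68.196·-1370.705592 − 2171.066027·18.146) / -7548.449768 = -7.164448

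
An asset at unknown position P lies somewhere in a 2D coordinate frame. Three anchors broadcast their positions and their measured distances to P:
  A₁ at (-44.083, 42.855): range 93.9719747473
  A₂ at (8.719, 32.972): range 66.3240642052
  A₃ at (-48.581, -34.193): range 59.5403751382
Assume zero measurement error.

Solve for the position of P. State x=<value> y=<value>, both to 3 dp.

x=10.953 y=-33.314

eq1: (x + 44.083)² + (y − 42.855)² = 93.9719747473²
eq2: (x − 8.719)² + (y − 32.972)² = 66.3240642052²
eq3: (x + 48.581)² + (y + 34.193)² = 59.5403751382²
eq1−eq3, eq1−eq2 (x²,y² cancel):
  -8.996·x − 154.096·y = 5035.088662
  105.604·x − 19.766·y = 1815.162376
det = -8.996·-19.766 − -154.096·105.604 = 16450.968920
x = (5035.088662·-19.766 − -154.096·1815.162376) / 16450.968920 = 10.952893
y = (-8.996·1815.162376 − 5035.088662·105.604) / 16450.968920 = -33.314433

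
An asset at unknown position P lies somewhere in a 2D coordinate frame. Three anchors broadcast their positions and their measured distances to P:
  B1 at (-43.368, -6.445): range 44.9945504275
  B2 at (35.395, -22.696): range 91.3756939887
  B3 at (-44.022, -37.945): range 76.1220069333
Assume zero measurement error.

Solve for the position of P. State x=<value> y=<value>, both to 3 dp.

eq1: (x + 43.368)² + (y + 6.445)² = 44.9945504275²
eq2: (x − 35.395)² + (y + 22.696)² = 91.3756939887²
eq3: (x + 44.022)² + (y + 37.945)² = 76.1220069333²
eq1−eq3, eq1−eq2 (x²,y² cancel):
  -1.308·x − 63.000·y = -2314.612311
  157.526·x − 32.502·y = -6479.414892
det = -1.308·-32.502 − -63.000·157.526 = 9966.650616
x = (-2314.612311·-32.502 − -63.000·-6479.414892) / 9966.650616 = -33.408777
y = (-1.308·-6479.414892 − -2314.612311·157.526) / 9966.650616 = 37.433508

x=-33.409 y=37.434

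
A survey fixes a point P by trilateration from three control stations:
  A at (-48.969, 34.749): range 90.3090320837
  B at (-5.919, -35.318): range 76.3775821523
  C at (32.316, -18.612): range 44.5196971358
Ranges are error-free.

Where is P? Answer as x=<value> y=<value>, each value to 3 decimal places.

x=40.822 y=25.088

eq1: (x + 48.969)² + (y − 34.749)² = 90.3090320837²
eq2: (x + 5.919)² + (y + 35.318)² = 76.3775821523²
eq3: (x − 32.316)² + (y + 18.612)² = 44.5196971358²
eq2−eq3, eq2−eq1 (x²,y² cancel):
  76.470·x + 33.412·y = 3959.866337
  -86.100·x + 140.134·y = 0.874057
det = 76.470·140.134 − 33.412·-86.100 = 13592.820180
x = (3959.866337·140.134 − 33.412·0.874057) / 13592.820180 = 40.821750
y = (76.470·0.874057 − 3959.866337·-86.100) / 13592.820180 = 25.087607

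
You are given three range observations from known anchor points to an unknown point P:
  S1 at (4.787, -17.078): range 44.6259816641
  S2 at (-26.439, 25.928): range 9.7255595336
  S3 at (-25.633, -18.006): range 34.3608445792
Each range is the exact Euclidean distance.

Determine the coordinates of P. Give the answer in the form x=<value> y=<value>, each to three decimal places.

eq1: (x − 4.787)² + (y + 17.078)² = 44.6259816641²
eq2: (x + 26.439)² + (y − 25.928)² = 9.7255595336²
eq3: (x + 25.633)² + (y + 18.006)² = 34.3608445792²
eq2−eq1, eq2−eq3 (x²,y² cancel):
  62.452·x − 86.012·y = -2953.600183
  1.612·x − 87.868·y = -1476.096312
det = 62.452·-87.868 − -86.012·1.612 = -5348.880992
x = (-2953.600183·-87.868 − -86.012·-1476.096312) / -5348.880992 = -24.783678
y = (62.452·-1476.096312 − -2953.600183·1.612) / -5348.880992 = 16.344346

x=-24.784 y=16.344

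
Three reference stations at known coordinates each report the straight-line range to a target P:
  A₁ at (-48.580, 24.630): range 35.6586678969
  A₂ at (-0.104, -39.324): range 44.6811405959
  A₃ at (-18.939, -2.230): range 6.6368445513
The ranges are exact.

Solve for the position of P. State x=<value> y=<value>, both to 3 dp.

x=-25.565 y=-2.607

eq1: (x + 48.580)² + (y − 24.630)² = 35.6586678969²
eq2: (x + 0.104)² + (y + 39.324)² = 44.6811405959²
eq3: (x + 18.939)² + (y + 2.230)² = 6.6368445513²
eq2−eq3, eq2−eq1 (x²,y² cancel):
  -37.670·x + 74.188·y = 769.627448
  -96.952·x + 127.908·y = 2145.129237
det = -37.670·127.908 − 74.188·-96.952 = 2374.380616
x = (769.627448·127.908 − 74.188·2145.129237) / 2374.380616 = -25.565126
y = (-37.670·2145.129237 − 769.627448·-96.952) / 2374.380616 = -2.607037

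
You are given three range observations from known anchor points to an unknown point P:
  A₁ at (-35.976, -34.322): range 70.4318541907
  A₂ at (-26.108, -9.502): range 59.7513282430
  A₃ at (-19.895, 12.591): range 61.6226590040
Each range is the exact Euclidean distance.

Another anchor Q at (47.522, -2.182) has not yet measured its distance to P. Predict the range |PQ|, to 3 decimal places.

eq1: (x + 35.976)² + (y + 34.322)² = 70.4318541907²
eq2: (x + 26.108)² + (y + 9.502)² = 59.7513282430²
eq3: (x + 19.895)² + (y − 12.591)² = 61.6226590040²
eq1−eq2, eq1−eq3 (x²,y² cancel):
  19.736·x + 49.640·y = -309.931734
  32.162·x + 93.826·y = -754.633972
det = 19.736·93.826 − 49.640·32.162 = 255.228256
x = (-309.931734·93.826 − 49.640·-754.633972) / 255.228256 = 32.834826
y = (19.736·-754.633972 − -309.931734·32.162) / 255.228256 = -19.298144
|P − Q| = √((32.834826 − 47.522)² + (-19.298144 − -2.182)²) = 22.553835

22.554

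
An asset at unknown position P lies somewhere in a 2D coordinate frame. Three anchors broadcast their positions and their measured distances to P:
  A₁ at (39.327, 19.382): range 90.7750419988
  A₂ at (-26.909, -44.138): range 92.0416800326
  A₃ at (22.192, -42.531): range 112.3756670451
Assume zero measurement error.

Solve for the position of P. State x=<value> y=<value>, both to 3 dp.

eq1: (x − 39.327)² + (y − 19.382)² = 90.7750419988²
eq2: (x + 26.909)² + (y + 44.138)² = 92.0416800326²
eq3: (x − 22.192)² + (y + 42.531)² = 112.3756670451²
eq2−eq3, eq2−eq1 (x²,y² cancel):
  98.202·x + 3.214·y = -4527.506181
  132.472·x + 127.040·y = -518.419859
det = 98.202·127.040 − 3.214·132.472 = 12049.817072
x = (-4527.506181·127.040 − 3.214·-518.419859) / 12049.817072 = -47.594763
y = (98.202·-518.419859 − -4527.506181·132.472) / 12049.817072 = 45.549068

x=-47.595 y=45.549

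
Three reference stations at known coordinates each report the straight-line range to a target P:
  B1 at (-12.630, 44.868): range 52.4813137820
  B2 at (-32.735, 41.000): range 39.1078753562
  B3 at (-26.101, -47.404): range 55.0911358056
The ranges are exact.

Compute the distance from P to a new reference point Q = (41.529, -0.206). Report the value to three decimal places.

eq1: (x + 12.630)² + (y − 44.868)² = 52.4813137820²
eq2: (x + 32.735)² + (y − 41.000)² = 39.1078753562²
eq3: (x + 26.101)² + (y + 47.404)² = 55.0911358056²
eq1−eq2, eq1−eq3 (x²,y² cancel):
  -40.210·x − 7.736·y = 1804.788282
  -26.942·x − 184.544·y = 475.002145
det = -40.210·-184.544 − -7.736·-26.942 = 7212.090928
x = (1804.788282·-184.544 − -7.736·475.002145) / 7212.090928 = -45.671669
y = (-40.210·475.002145 − 1804.788282·-26.942) / 7212.090928 = 4.093788
|P − Q| = √((-45.671669 − 41.529)² + (4.093788 − -0.206)²) = 87.306614

87.307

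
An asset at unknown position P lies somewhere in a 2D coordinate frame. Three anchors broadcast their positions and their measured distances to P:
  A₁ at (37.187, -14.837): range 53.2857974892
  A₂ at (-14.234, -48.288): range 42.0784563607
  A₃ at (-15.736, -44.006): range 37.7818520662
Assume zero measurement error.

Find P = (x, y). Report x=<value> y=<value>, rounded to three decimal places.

x=-15.398 y=-6.226

eq1: (x − 37.187)² + (y + 14.837)² = 53.2857974892²
eq2: (x + 14.234)² + (y + 48.288)² = 42.0784563607²
eq3: (x + 15.736)² + (y + 44.006)² = 37.7818520662²
eq2−eq1, eq2−eq3 (x²,y² cancel):
  102.842·x + 66.902·y = -2000.107886
  -3.004·x + 8.564·y = -7.059824
det = 102.842·8.564 − 66.902·-3.004 = 1081.712496
x = (-2000.107886·8.564 − 66.902·-7.059824) / 1081.712496 = -15.398368
y = (102.842·-7.059824 − -2000.107886·-3.004) / 1081.712496 = -6.225657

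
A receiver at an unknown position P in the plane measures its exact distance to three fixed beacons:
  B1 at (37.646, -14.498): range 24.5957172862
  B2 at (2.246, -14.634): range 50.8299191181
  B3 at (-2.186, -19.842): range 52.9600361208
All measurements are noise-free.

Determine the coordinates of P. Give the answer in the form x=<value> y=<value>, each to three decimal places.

eq1: (x − 37.646)² + (y + 14.498)² = 24.5957172862²
eq2: (x − 2.246)² + (y + 14.634)² = 50.8299191181²
eq3: (x + 2.186)² + (y + 19.842)² = 52.9600361208²
eq1−eq2, eq1−eq3 (x²,y² cancel):
  -70.800·x − 0.272·y = -3386.946217
  -79.664·x − 10.688·y = -3428.745877
det = -70.800·-10.688 − -0.272·-79.664 = 735.041792
x = (-3386.946217·-10.688 − -0.272·-3428.745877) / 735.041792 = 47.979670
y = (-70.800·-3428.745877 − -3386.946217·-79.664) / 735.041792 = -36.817601

x=47.980 y=-36.818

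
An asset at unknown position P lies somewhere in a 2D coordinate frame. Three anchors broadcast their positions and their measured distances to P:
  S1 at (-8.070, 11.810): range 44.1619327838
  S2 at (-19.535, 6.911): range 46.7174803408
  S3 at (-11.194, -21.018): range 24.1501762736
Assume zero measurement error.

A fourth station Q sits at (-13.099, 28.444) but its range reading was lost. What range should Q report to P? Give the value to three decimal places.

eq1: (x + 8.070)² + (y − 11.810)² = 44.1619327838²
eq2: (x + 19.535)² + (y − 6.911)² = 46.7174803408²
eq3: (x + 11.194)² + (y + 21.018)² = 24.1501762736²
eq2−eq3, eq2−eq1 (x²,y² cancel):
  16.682·x − 55.858·y = 1736.975769
  22.930·x + 9.798·y = 7.469516
det = 16.682·9.798 − -55.858·22.930 = 1444.274176
x = (1736.975769·9.798 − -55.858·7.469516) / 1444.274176 = 12.072584
y = (16.682·7.469516 − 1736.975769·22.930) / 1444.274176 = -27.490797
|P − Q| = √((12.072584 − -13.099)² + (-27.490797 − 28.444)²) = 61.337673

61.338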